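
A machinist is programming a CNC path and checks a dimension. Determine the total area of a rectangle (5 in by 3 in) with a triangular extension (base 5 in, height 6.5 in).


Composite shape: rectangle + triangle
Rectangle area = 5 * 3 = 15
Triangle area = 0.5 * 5 * 6.5 = 16.25
Total = 15 + 16.25
Total = 31.25
31.25 in^2


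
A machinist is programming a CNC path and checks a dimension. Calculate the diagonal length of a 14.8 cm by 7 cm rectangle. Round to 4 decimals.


Shape: rectangle (diagonal via Pythagoras)
Sides: 14.8 cm and 7 cm
Formula: d = sqrt(l^2 + w^2)
l^2 = 219.04, w^2 = 49
l^2 + w^2 = 268.04
d = sqrt(268.04)
d = 16.3719
16.3719 cm


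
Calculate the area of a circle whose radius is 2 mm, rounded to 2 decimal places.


Shape: circle
Radius r = 2 mm
Formula: A = pi * r^2
r^2 = 2^2 = 4
A = pi * 4
A = 12.57
12.57 mm^2


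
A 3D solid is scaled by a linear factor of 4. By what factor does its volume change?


Linear scale factor k = 4
Rule: under a linear scaling by k, volumes scale by k^3.
k^3 = 4 * 4 * 4
k^3 = 16 * 4
k^3 = 64
Volume scales by a factor of 64.
64 (dimensionless)


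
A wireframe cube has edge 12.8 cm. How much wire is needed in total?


Shape: cube
Side s = 12.8 cm
A cube has 12 edges, all equal.
Formula: total edge length = 12 * s
Total = 12 * 12.8
Total = 153.6
153.6 cm


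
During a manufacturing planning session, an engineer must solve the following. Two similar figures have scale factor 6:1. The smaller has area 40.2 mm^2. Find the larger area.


Linear scale factor k = 6
Original area = 40.2 mm^2
Rule: under a linear scaling by k, areas scale by k^2.
k^2 = 6^2 = 36
New area = 40.2 * 36
New area = 1447.2
1447.2 mm^2


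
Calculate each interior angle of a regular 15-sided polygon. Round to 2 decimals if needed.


Shape: regular pentadecagon (15 sides)
Formula: interior angle = (n - 2) * 180 / n
(n - 2) = 13
(n - 2) * 180 = 2340
angle = 2340 / 15
angle = 156
156 degrees


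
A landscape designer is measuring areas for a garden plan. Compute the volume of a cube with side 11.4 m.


Shape: cube
Side s = 11.4 m
Formula: V = s^3
V = 11.4 * 11.4 * 11.4
V = 129.96 * 11.4
V = 1481.544
1481.544 m^3


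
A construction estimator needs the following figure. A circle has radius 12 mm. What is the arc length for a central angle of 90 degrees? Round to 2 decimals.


Shape: circular arc
Radius r = 12 mm, Angle = 90 degrees
Formula: L = (angle/360) * 2 * pi * r
2 * pi * r = 24 * pi
L = (90/360) * 24 * pi
L = 6 * pi
L = 18.85
18.85 mm


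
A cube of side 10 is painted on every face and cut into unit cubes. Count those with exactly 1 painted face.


Large cube: 10 x 10 x 10, cut into unit cubes.
n = 10, so n - 2 = 8
Cubes with 1 painted face lie in the interior of each face.
A cube has 6 faces; each contributes (n - 2)^2 = 64 such cubes.
Count = 6 * 64 = 384
384 unit cubes


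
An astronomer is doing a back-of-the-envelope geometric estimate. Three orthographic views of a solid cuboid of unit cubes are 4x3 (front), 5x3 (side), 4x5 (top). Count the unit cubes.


Orthographic views of a solid rectangular block:
Front view 4 x 3 -> length = 4, height = 3
Side view 5 x 3 -> width = 5, height = 3 (consistent)
Top view 4 x 5 -> confirms length = 4, width = 5
The block is 4 x 5 x 3.
Total unit cubes = 4 * 5 * 3 = 60
60 unit cubes


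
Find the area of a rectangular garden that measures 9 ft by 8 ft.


Shape: rectangle
Length l = 9 ft, Width w = 8 ft
Formula: A = l * w
A = 9 * 8
A = 72
72 ft^2


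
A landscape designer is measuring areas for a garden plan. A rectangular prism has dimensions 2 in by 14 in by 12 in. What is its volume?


Shape: rectangular prism
l = 2 in, w = 14 in, h = 12 in
Formula: V = l * w * h
V = 2 * 14 * 12
V = 28 * 12
V = 336
336 in^3


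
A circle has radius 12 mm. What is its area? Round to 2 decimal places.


Shape: circle
Radius r = 12 mm
Formula: A = pi * r^2
r^2 = 12^2 = 144
A = pi * 144
A = 452.39
452.39 mm^2


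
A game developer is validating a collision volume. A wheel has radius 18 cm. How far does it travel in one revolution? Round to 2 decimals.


Shape: circle
Radius r = 18 cm
Formula: C = 2 * pi * r
C = 2 * pi * 18
C = 36 * pi
C = 113.1
113.1 cm


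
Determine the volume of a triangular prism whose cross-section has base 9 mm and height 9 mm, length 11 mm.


Shape: triangular prism
Triangle base = 9 mm, triangle height = 9 mm, prism length L = 11 mm
Formula: V = (1/2 * b * h_tri) * L
Cross-section area = 0.5 * 9 * 9 = 40.5
V = 40.5 * 11
V = 445.5
445.5 mm^3


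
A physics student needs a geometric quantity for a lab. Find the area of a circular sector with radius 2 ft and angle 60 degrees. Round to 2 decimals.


Shape: circular sector
Radius r = 2 ft, Angle = 60 degrees
Formula: A = (angle/360) * pi * r^2
r^2 = 4
Fraction of circle = 60/360
A = (60/360) * pi * 4
A = 0.666667 * pi
A = 2.09
2.09 ft^2


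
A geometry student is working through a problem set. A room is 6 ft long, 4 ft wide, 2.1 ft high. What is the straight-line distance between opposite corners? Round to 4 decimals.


Shape: rectangular box (space diagonal)
l = 6 ft, w = 4 ft, h = 2.1 ft
Visualize: the diagonal of the base, then a right triangle with that diagonal and the height.
Formula: d = sqrt(l^2 + w^2 + h^2)
l^2 + w^2 + h^2 = 36 + 16 + 4.41 = 56.41
d = sqrt(56.41)
d = 7.5107
7.5107 ft


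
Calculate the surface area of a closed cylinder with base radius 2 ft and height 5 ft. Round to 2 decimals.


Shape: closed cylinder
Radius r = 2 ft, Height h = 5 ft
Formula: SA = 2*pi*r^2 + 2*pi*r*h = 2*pi*r*(r + h)
r + h = 7
2 * r * (r + h) = 2 * 2 * 7 = 28
SA = 28 * pi
SA = 87.96
87.96 ft^2


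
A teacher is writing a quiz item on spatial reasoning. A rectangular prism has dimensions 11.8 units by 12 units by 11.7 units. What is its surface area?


Shape: rectangular prism
l = 11.8 units, w = 12 units, h = 11.7 units
Formula: SA = 2(lw + lh + wh)
lw = 141.6, lh = 138.06, wh = 140.4
lw + lh + wh = 420.06
SA = 2 * 420.06
SA = 840.12
840.12 units^2


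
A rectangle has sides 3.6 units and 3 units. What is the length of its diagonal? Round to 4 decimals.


Shape: rectangle (diagonal via Pythagoras)
Sides: 3.6 units and 3 units
Formula: d = sqrt(l^2 + w^2)
l^2 = 12.96, w^2 = 9
l^2 + w^2 = 21.96
d = sqrt(21.96)
d = 4.6861
4.6861 units


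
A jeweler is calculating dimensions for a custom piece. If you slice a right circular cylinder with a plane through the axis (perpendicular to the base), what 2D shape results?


Solid: right circular cylinder
Cutting plane: through the axis (perpendicular to the base)
Visualize the intersection of the plane with the solid's surface.
The boundary of the cut region is a rectangle.
rectangle


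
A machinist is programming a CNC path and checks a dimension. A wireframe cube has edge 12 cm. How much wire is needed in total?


Shape: cube
Side s = 12 cm
A cube has 12 edges, all equal.
Formula: total edge length = 12 * s
Total = 12 * 12
Total = 144
144 cm


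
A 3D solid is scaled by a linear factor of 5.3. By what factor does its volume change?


Linear scale factor k = 5.3
Rule: under a linear scaling by k, volumes scale by k^3.
k^3 = 5.3 * 5.3 * 5.3
k^3 = 28.09 * 5.3
k^3 = 148.877
Volume scales by a factor of 148.877.
148.877 (dimensionless)


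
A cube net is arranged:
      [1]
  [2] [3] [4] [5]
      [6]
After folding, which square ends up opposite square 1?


Net: cross layout. Take square 3 as the base (bottom).
Fold the four squares in the horizontal row up around 3: 2 -> left, 4 -> right, 5 wraps to the top.
Fold 1 and 6 up from 3: 1 -> back, 6 -> front.
Opposite pairs are therefore: (1, 6), (2, 4), (3, 5).
Face 1 is opposite face 6.
face 6


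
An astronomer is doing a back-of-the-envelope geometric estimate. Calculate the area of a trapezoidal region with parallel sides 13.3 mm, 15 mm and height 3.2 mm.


Shape: trapezoid
Parallel sides a = 13.3 mm, b = 15 mm; Height h = 3.2 mm
Formula: A = (a + b) * h / 2
a + b = 13.3 + 15 = 28.3
A = 28.3 * 3.2 / 2
A = 90.56 / 2
A = 45.28
45.28 mm^2


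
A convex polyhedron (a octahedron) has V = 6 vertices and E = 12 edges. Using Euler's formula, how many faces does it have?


Polyhedron: octahedron
Euler's formula for convex polyhedra: V - E + F = 2
Given: V = 6 vertices and E = 12 edges
Solve for F:
F = 2 + E - V = 2 + 12 - 6 = 8
8 faces


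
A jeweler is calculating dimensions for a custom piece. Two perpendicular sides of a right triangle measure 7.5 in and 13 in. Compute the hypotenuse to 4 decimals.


Shape: right triangle
Legs a = 7.5 in, b = 13 in
Formula: c = sqrt(a^2 + b^2)
a^2 = 56.25, b^2 = 169
a^2 + b^2 = 225.25
c = sqrt(225.25)
c = 15.0083
15.0083 in


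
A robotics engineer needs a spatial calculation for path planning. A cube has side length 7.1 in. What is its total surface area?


Shape: cube
Side s = 7.1 in
A cube has 6 square faces.
Formula: SA = 6 * s^2
s^2 = 50.41
SA = 6 * 50.41
SA = 302.46
302.46 in^2


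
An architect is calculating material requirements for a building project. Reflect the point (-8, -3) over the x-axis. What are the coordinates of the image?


Transformation: reflection
Original point: (-8, -3)
Rule for reflection over the x-axis: (x, y) -> (x, -y)
Apply: (-8, -3) -> (-8, 3)
(-8, 3)


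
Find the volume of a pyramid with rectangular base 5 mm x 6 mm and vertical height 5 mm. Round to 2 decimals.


Shape: rectangular pyramid
Base: 5 mm x 6 mm, Height h = 5 mm
Formula: V = (1/3) * base_area * h
base_area = 5 * 6 = 30
base_area * h = 30 * 5 = 150
V = 150 / 3
V = 50
50 mm^3


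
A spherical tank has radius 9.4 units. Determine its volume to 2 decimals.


Shape: sphere
Radius r = 9.4 units
Formula: V = (4/3) * pi * r^3
r^3 = 830.584
(4/3) * 830.584 = 1107.445333
V = 1107.445333 * pi
V = 3479.14
3479.14 units^3


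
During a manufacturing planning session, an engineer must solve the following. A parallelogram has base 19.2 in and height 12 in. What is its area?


Shape: parallelogram
Base b = 19.2 in, Height h = 12 in
Formula: A = b * h
A = 19.2 * 12
A = 230.4
230.4 in^2


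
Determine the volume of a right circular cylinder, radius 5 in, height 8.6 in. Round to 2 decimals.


Shape: cylinder
Radius r = 5 in, Height h = 8.6 in
Formula: V = pi * r^2 * h
r^2 = 25
V = pi * 25 * 8.6
V = 215 * pi
V = 675.44
675.44 in^3


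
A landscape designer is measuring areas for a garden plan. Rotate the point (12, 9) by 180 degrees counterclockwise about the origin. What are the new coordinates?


Transformation: rotation about the origin
Original point: (12, 9)
Rule for 180 deg: (x, y) -> (-x, -y)
Apply: (12, 9) -> (-12, -9)
(-12, -9)


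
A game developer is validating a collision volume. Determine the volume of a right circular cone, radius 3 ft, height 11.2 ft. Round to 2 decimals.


Shape: cone
Radius r = 3 ft, Height h = 11.2 ft
Formula: V = (1/3) * pi * r^2 * h
r^2 = 9
pi * r^2 * h = pi * 9 * 11.2 = 100.8 * pi
V = 100.8 * pi / 3
V = 105.56
105.56 ft^3


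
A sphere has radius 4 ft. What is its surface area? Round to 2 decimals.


Shape: sphere
Radius r = 4 ft
Formula: SA = 4 * pi * r^2
r^2 = 16
SA = 4 * pi * 16
SA = 64 * pi
SA = 201.06
201.06 ft^2


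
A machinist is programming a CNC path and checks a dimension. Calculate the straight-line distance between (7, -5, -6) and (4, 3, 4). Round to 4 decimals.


3D distance between two points
P1 = (7, -5, -6), P2 = (4, 3, 4)
Formula: d = sqrt((x2-x1)^2 + (y2-y1)^2 + (z2-z1)^2)
dx = 4 - 7 = -3
dy = 3 - -5 = 8
dz = 4 - -6 = 10
dx^2 + dy^2 + dz^2 = 9 + 64 + 100 = 173
d = sqrt(173)
d = 13.1529
13.1529 units


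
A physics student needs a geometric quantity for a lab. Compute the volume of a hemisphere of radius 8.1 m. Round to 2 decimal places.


Shape: hemisphere (half of a sphere)
Radius r = 8.1 m
Formula: V = (1/2) * (4/3) * pi * r^3 = (2/3) * pi * r^3
r^3 = 531.441
(2/3) * 531.441 = 354.294
V = 354.294 * pi
V = 1113.05
1113.05 m^3


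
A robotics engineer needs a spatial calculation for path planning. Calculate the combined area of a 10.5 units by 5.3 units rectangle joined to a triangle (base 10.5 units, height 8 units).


Composite shape: rectangle + triangle
Rectangle area = 10.5 * 5.3 = 55.65
Triangle area = 0.5 * 10.5 * 8 = 42
Total = 55.65 + 42
Total = 97.65
97.65 units^2


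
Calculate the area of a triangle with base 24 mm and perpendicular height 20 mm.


Shape: triangle
Base b = 24 mm, Height h = 20 mm
Formula: A = (1/2) * b * h
A = 0.5 * 24 * 20
A = 0.5 * 480
A = 240
240 mm^2


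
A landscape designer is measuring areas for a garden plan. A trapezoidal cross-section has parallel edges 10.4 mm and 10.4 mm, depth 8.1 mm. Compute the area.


Shape: trapezoid
Parallel sides a = 10.4 mm, b = 10.4 mm; Height h = 8.1 mm
Formula: A = (a + b) * h / 2
a + b = 10.4 + 10.4 = 20.8
A = 20.8 * 8.1 / 2
A = 168.48 / 2
A = 84.24
84.24 mm^2


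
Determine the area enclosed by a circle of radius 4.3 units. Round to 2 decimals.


Shape: circle
Radius r = 4.3 units
Formula: A = pi * r^2
r^2 = 4.3^2 = 18.49
A = pi * 18.49
A = 58.09
58.09 units^2


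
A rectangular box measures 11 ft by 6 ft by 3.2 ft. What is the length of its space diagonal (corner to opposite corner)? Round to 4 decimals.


Shape: rectangular box (space diagonal)
l = 11 ft, w = 6 ft, h = 3.2 ft
Visualize: the diagonal of the base, then a right triangle with that diagonal and the height.
Formula: d = sqrt(l^2 + w^2 + h^2)
l^2 + w^2 + h^2 = 121 + 36 + 10.24 = 167.24
d = sqrt(167.24)
d = 12.9321
12.9321 ft


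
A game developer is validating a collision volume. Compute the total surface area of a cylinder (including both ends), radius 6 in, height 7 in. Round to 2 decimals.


Shape: closed cylinder
Radius r = 6 in, Height h = 7 in
Formula: SA = 2*pi*r^2 + 2*pi*r*h = 2*pi*r*(r + h)
r + h = 13
2 * r * (r + h) = 2 * 6 * 13 = 156
SA = 156 * pi
SA = 490.09
490.09 in^2


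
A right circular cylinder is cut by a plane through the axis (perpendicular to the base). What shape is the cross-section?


Solid: right circular cylinder
Cutting plane: through the axis (perpendicular to the base)
Visualize the intersection of the plane with the solid's surface.
The boundary of the cut region is a rectangle.
rectangle


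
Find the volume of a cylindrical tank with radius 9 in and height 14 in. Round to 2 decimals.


Shape: cylinder
Radius r = 9 in, Height h = 14 in
Formula: V = pi * r^2 * h
r^2 = 81
V = pi * 81 * 14
V = 1134 * pi
V = 3562.57
3562.57 in^3


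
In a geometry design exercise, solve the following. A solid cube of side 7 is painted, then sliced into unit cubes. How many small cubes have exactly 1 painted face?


Large cube: 7 x 7 x 7, cut into unit cubes.
n = 7, so n - 2 = 5
Cubes with 1 painted face lie in the interior of each face.
A cube has 6 faces; each contributes (n - 2)^2 = 25 such cubes.
Count = 6 * 25 = 150
150 unit cubes


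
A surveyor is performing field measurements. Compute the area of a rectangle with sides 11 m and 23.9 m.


Shape: rectangle
Length l = 11 m, Width w = 23.9 m
Formula: A = l * w
A = 11 * 23.9
A = 262.9
262.9 m^2


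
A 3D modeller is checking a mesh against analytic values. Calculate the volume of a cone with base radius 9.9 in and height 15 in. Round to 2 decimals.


Shape: cone
Radius r = 9.9 in, Height h = 15 in
Formula: V = (1/3) * pi * r^2 * h
r^2 = 98.01
pi * r^2 * h = pi * 98.01 * 15 = 1470.15 * pi
V = 1470.15 * pi / 3
V = 1539.54
1539.54 in^3


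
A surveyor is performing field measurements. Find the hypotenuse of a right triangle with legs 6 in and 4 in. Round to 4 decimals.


Shape: right triangle
Legs a = 6 in, b = 4 in
Formula: c = sqrt(a^2 + b^2)
a^2 = 36, b^2 = 16
a^2 + b^2 = 52
c = sqrt(52)
c = 7.2111
7.2111 in


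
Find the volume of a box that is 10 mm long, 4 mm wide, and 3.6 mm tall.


Shape: rectangular prism
l = 10 mm, w = 4 mm, h = 3.6 mm
Formula: V = l * w * h
V = 10 * 4 * 3.6
V = 40 * 3.6
V = 144
144 mm^3


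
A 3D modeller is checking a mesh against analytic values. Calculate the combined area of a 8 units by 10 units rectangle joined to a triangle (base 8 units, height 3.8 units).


Composite shape: rectangle + triangle
Rectangle area = 8 * 10 = 80
Triangle area = 0.5 * 8 * 3.8 = 15.2
Total = 80 + 15.2
Total = 95.2
95.2 units^2


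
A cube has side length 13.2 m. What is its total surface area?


Shape: cube
Side s = 13.2 m
A cube has 6 square faces.
Formula: SA = 6 * s^2
s^2 = 174.24
SA = 6 * 174.24
SA = 1045.44
1045.44 m^2


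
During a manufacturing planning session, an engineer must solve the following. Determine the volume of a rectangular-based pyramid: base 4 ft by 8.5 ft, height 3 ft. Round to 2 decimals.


Shape: rectangular pyramid
Base: 4 ft x 8.5 ft, Height h = 3 ft
Formula: V = (1/3) * base_area * h
base_area = 4 * 8.5 = 34
base_area * h = 34 * 3 = 102
V = 102 / 3
V = 34
34 ft^3


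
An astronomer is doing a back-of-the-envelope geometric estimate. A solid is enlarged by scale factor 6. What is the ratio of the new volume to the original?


Linear scale factor k = 6
Rule: under a linear scaling by k, volumes scale by k^3.
k^3 = 6 * 6 * 6
k^3 = 36 * 6
k^3 = 216
Volume scales by a factor of 216.
216 (dimensionless)


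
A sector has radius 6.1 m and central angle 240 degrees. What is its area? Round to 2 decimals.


Shape: circular sector
Radius r = 6.1 m, Angle = 240 degrees
Formula: A = (angle/360) * pi * r^2
r^2 = 37.21
Fraction of circle = 240/360
A = (240/360) * pi * 37.21
A = 24.806667 * pi
A = 77.93
77.93 m^2


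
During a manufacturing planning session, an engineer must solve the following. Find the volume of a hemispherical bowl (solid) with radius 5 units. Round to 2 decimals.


Shape: hemisphere (half of a sphere)
Radius r = 5 units
Formula: V = (1/2) * (4/3) * pi * r^3 = (2/3) * pi * r^3
r^3 = 125
(2/3) * 125 = 83.333333
V = 83.333333 * pi
V = 261.8
261.8 units^3


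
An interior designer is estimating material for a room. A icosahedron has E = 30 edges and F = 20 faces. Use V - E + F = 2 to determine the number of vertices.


Polyhedron: icosahedron
Euler's formula for convex polyhedra: V - E + F = 2
Given: E = 30 edges and F = 20 faces
Solve for V:
V = 2 + E - F = 2 + 30 - 20 = 12
12 vertices


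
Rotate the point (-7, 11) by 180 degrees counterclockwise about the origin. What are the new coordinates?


Transformation: rotation about the origin
Original point: (-7, 11)
Rule for 180 deg: (x, y) -> (-x, -y)
Apply: (-7, 11) -> (7, -11)
(7, -11)


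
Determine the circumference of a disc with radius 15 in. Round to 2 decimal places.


Shape: circle
Radius r = 15 in
Formula: C = 2 * pi * r
C = 2 * pi * 15
C = 30 * pi
C = 94.25
94.25 in


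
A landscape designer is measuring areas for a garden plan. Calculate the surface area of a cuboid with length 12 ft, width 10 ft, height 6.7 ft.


Shape: rectangular prism
l = 12 ft, w = 10 ft, h = 6.7 ft
Formula: SA = 2(lw + lh + wh)
lw = 120, lh = 80.4, wh = 67
lw + lh + wh = 267.4
SA = 2 * 267.4
SA = 534.8
534.8 ft^2


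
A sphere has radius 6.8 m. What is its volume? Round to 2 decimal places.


Shape: sphere
Radius r = 6.8 m
Formula: V = (4/3) * pi * r^3
r^3 = 314.432
(4/3) * 314.432 = 419.242667
V = 419.242667 * pi
V = 1317.09
1317.09 m^3


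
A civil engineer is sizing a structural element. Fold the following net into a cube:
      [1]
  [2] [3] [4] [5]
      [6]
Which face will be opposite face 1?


Net: cross layout. Take square 3 as the base (bottom).
Fold the four squares in the horizontal row up around 3: 2 -> left, 4 -> right, 5 wraps to the top.
Fold 1 and 6 up from 3: 1 -> back, 6 -> front.
Opposite pairs are therefore: (1, 6), (2, 4), (3, 5).
Face 1 is opposite face 6.
face 6


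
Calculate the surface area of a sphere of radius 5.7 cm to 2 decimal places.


Shape: sphere
Radius r = 5.7 cm
Formula: SA = 4 * pi * r^2
r^2 = 32.49
SA = 4 * pi * 32.49
SA = 129.96 * pi
SA = 408.28
408.28 cm^2


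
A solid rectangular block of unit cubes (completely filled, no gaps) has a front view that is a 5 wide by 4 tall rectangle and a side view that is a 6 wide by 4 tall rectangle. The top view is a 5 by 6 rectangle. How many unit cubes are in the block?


Orthographic views of a solid rectangular block:
Front view 5 x 4 -> length = 5, height = 4
Side view 6 x 4 -> width = 6, height = 4 (consistent)
Top view 5 x 6 -> confirms length = 5, width = 6
The block is 5 x 6 x 4.
Total unit cubes = 5 * 6 * 4 = 120
120 unit cubes


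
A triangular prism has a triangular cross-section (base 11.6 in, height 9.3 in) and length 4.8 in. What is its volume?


Shape: triangular prism
Triangle base = 11.6 in, triangle height = 9.3 in, prism length L = 4.8 in
Formula: V = (1/2 * b * h_tri) * L
Cross-section area = 0.5 * 11.6 * 9.3 = 53.94
V = 53.94 * 4.8
V = 258.912
258.912 in^3


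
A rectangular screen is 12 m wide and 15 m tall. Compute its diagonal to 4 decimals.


Shape: rectangle (diagonal via Pythagoras)
Sides: 12 m and 15 m
Formula: d = sqrt(l^2 + w^2)
l^2 = 144, w^2 = 225
l^2 + w^2 = 369
d = sqrt(369)
d = 19.2094
19.2094 m


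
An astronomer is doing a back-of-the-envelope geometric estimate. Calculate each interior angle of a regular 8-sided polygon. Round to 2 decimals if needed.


Shape: regular octagon (8 sides)
Formula: interior angle = (n - 2) * 180 / n
(n - 2) = 6
(n - 2) * 180 = 1080
angle = 1080 / 8
angle = 135
135 degrees


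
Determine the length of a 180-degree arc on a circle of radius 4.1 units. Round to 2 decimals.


Shape: circular arc
Radius r = 4.1 units, Angle = 180 degrees
Formula: L = (angle/360) * 2 * pi * r
2 * pi * r = 8.2 * pi
L = (180/360) * 8.2 * pi
L = 4.1 * pi
L = 12.88
12.88 units


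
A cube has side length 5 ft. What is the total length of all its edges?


Shape: cube
Side s = 5 ft
A cube has 12 edges, all equal.
Formula: total edge length = 12 * s
Total = 12 * 5
Total = 60
60 ft


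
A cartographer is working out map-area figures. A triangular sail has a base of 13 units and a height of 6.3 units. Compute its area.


Shape: triangle
Base b = 13 units, Height h = 6.3 units
Formula: A = (1/2) * b * h
A = 0.5 * 13 * 6.3
A = 0.5 * 81.9
A = 40.95
40.95 units^2


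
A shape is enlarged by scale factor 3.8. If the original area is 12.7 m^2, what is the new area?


Linear scale factor k = 3.8
Original area = 12.7 m^2
Rule: under a linear scaling by k, areas scale by k^2.
k^2 = 3.8^2 = 14.44
New area = 12.7 * 14.44
New area = 183.388
183.388 m^2


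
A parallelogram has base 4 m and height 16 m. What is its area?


Shape: parallelogram
Base b = 4 m, Height h = 16 m
Formula: A = b * h
A = 4 * 16
A = 64
64 m^2


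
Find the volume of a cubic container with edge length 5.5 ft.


Shape: cube
Side s = 5.5 ft
Formula: V = s^3
V = 5.5 * 5.5 * 5.5
V = 30.25 * 5.5
V = 166.375
166.375 ft^3


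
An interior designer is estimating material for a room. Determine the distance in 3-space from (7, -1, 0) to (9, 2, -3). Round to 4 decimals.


3D distance between two points
P1 = (7, -1, 0), P2 = (9, 2, -3)
Formula: d = sqrt((x2-x1)^2 + (y2-y1)^2 + (z2-z1)^2)
dx = 9 - 7 = 2
dy = 2 - -1 = 3
dz = -3 - 0 = -3
dx^2 + dy^2 + dz^2 = 4 + 9 + 9 = 22
d = sqrt(22)
d = 4.6904
4.6904 units


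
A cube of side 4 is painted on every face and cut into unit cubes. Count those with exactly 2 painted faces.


Large cube: 4 x 4 x 4, cut into unit cubes.
n = 4, so n - 2 = 2
Cubes with 2 painted faces lie along the edges, excluding corners.
A cube has 12 edges; each contributes (n - 2) = 2 such cubes.
Count = 12 * 2 = 24
24 unit cubes


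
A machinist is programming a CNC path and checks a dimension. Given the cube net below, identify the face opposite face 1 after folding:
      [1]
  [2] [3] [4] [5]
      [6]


Net: cross layout. Take square 3 as the base (bottom).
Fold the four squares in the horizontal row up around 3: 2 -> left, 4 -> right, 5 wraps to the top.
Fold 1 and 6 up from 3: 1 -> back, 6 -> front.
Opposite pairs are therefore: (1, 6), (2, 4), (3, 5).
Face 1 is opposite face 6.
face 6


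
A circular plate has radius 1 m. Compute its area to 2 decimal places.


Shape: circle
Radius r = 1 m
Formula: A = pi * r^2
r^2 = 1^2 = 1
A = pi * 1
A = 3.14
3.14 m^2


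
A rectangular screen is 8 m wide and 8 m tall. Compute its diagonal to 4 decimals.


Shape: rectangle (diagonal via Pythagoras)
Sides: 8 m and 8 m
Formula: d = sqrt(l^2 + w^2)
l^2 = 64, w^2 = 64
l^2 + w^2 = 128
d = sqrt(128)
d = 11.3137
11.3137 m


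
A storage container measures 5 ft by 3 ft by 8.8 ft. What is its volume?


Shape: rectangular prism
l = 5 ft, w = 3 ft, h = 8.8 ft
Formula: V = l * w * h
V = 5 * 3 * 8.8
V = 15 * 8.8
V = 132
132 ft^3


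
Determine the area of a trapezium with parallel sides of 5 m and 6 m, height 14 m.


Shape: trapezoid
Parallel sides a = 5 m, b = 6 m; Height h = 14 m
Formula: A = (a + b) * h / 2
a + b = 5 + 6 = 11
A = 11 * 14 / 2
A = 154 / 2
A = 77
77 m^2


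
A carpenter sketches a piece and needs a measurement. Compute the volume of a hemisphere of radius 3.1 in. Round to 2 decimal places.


Shape: hemisphere (half of a sphere)
Radius r = 3.1 in
Formula: V = (1/2) * (4/3) * pi * r^3 = (2/3) * pi * r^3
r^3 = 29.791
(2/3) * 29.791 = 19.860667
V = 19.860667 * pi
V = 62.39
62.39 in^3


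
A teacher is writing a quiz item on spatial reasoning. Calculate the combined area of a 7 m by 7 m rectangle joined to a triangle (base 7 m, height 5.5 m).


Composite shape: rectangle + triangle
Rectangle area = 7 * 7 = 49
Triangle area = 0.5 * 7 * 5.5 = 19.25
Total = 49 + 19.25
Total = 68.25
68.25 m^2


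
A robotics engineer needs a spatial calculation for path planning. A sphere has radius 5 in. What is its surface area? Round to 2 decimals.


Shape: sphere
Radius r = 5 in
Formula: SA = 4 * pi * r^2
r^2 = 25
SA = 4 * pi * 25
SA = 100 * pi
SA = 314.16
314.16 in^2


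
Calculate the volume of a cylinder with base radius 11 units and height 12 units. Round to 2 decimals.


Shape: cylinder
Radius r = 11 units, Height h = 12 units
Formula: V = pi * r^2 * h
r^2 = 121
V = pi * 121 * 12
V = 1452 * pi
V = 4561.59
4561.59 units^3


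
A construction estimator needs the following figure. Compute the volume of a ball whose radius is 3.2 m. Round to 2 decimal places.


Shape: sphere
Radius r = 3.2 m
Formula: V = (4/3) * pi * r^3
r^3 = 32.768
(4/3) * 32.768 = 43.690667
V = 43.690667 * pi
V = 137.26
137.26 m^3


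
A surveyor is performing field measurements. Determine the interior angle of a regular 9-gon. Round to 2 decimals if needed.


Shape: regular nonagon (9 sides)
Formula: interior angle = (n - 2) * 180 / n
(n - 2) = 7
(n - 2) * 180 = 1260
angle = 1260 / 9
angle = 140
140 degrees


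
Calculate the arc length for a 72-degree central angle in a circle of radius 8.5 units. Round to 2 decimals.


Shape: circular arc
Radius r = 8.5 units, Angle = 72 degrees
Formula: L = (angle/360) * 2 * pi * r
2 * pi * r = 17 * pi
L = (72/360) * 17 * pi
L = 3.4 * pi
L = 10.68
10.68 units


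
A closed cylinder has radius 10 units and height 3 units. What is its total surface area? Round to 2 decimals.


Shape: closed cylinder
Radius r = 10 units, Height h = 3 units
Formula: SA = 2*pi*r^2 + 2*pi*r*h = 2*pi*r*(r + h)
r + h = 13
2 * r * (r + h) = 2 * 10 * 13 = 260
SA = 260 * pi
SA = 816.81
816.81 units^2


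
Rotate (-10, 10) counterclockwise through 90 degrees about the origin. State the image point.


Transformation: rotation about the origin
Original point: (-10, 10)
Rule for 90 deg counterclockwise: (x, y) -> (-y, x)
Apply: (-10, 10) -> (-10, -10)
(-10, -10)


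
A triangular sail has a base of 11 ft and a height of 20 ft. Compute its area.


Shape: triangle
Base b = 11 ft, Height h = 20 ft
Formula: A = (1/2) * b * h
A = 0.5 * 11 * 20
A = 0.5 * 220
A = 110
110 ft^2


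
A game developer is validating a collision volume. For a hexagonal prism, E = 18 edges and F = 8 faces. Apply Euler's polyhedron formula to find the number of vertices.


Polyhedron: hexagonal prism
Euler's formula for convex polyhedra: V - E + F = 2
Given: E = 18 edges and F = 8 faces
Solve for V:
V = 2 + E - F = 2 + 18 - 8 = 12
12 vertices


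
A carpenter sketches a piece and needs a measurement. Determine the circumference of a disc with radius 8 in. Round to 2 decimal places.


Shape: circle
Radius r = 8 in
Formula: C = 2 * pi * r
C = 2 * pi * 8
C = 16 * pi
C = 50.27
50.27 in


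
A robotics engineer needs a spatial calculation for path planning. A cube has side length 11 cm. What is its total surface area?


Shape: cube
Side s = 11 cm
A cube has 6 square faces.
Formula: SA = 6 * s^2
s^2 = 121
SA = 6 * 121
SA = 726
726 cm^2


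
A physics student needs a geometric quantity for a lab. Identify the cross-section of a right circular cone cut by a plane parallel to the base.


Solid: right circular cone
Cutting plane: parallel to the base
Visualize the intersection of the plane with the solid's surface.
The boundary of the cut region is a circle.
circle


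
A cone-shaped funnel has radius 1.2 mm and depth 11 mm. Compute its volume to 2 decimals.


Shape: cone
Radius r = 1.2 mm, Height h = 11 mm
Formula: V = (1/3) * pi * r^2 * h
r^2 = 1.44
pi * r^2 * h = pi * 1.44 * 11 = 15.84 * pi
V = 15.84 * pi / 3
V = 16.59
16.59 mm^3


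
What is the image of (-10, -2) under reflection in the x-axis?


Transformation: reflection
Original point: (-10, -2)
Rule for reflection over the x-axis: (x, y) -> (x, -y)
Apply: (-10, -2) -> (-10, 2)
(-10, 2)


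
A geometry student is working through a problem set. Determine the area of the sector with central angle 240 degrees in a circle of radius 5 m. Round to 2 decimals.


Shape: circular sector
Radius r = 5 m, Angle = 240 degrees
Formula: A = (angle/360) * pi * r^2
r^2 = 25
Fraction of circle = 240/360
A = (240/360) * pi * 25
A = 16.666667 * pi
A = 52.36
52.36 m^2


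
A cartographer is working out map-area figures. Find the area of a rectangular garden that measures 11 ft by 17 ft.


Shape: rectangle
Length l = 11 ft, Width w = 17 ft
Formula: A = l * w
A = 11 * 17
A = 187
187 ft^2


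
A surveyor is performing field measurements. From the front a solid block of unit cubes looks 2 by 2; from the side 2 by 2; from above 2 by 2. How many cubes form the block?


Orthographic views of a solid rectangular block:
Front view 2 x 2 -> length = 2, height = 2
Side view 2 x 2 -> width = 2, height = 2 (consistent)
Top view 2 x 2 -> confirms length = 2, width = 2
The block is 2 x 2 x 2.
Total unit cubes = 2 * 2 * 2 = 8
8 unit cubes


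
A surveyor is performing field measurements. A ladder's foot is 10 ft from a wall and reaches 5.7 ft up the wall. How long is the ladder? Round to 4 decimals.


Shape: right triangle
Legs a = 10 ft, b = 5.7 ft
Formula: c = sqrt(a^2 + b^2)
a^2 = 100, b^2 = 32.49
a^2 + b^2 = 132.49
c = sqrt(132.49)
c = 11.5104
11.5104 ft


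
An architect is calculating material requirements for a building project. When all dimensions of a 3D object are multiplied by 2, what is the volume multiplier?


Linear scale factor k = 2
Rule: under a linear scaling by k, volumes scale by k^3.
k^3 = 2 * 2 * 2
k^3 = 4 * 2
k^3 = 8
Volume scales by a factor of 8.
8 (dimensionless)


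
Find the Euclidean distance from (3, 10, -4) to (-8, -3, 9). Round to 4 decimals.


3D distance between two points
P1 = (3, 10, -4), P2 = (-8, -3, 9)
Formula: d = sqrt((x2-x1)^2 + (y2-y1)^2 + (z2-z1)^2)
dx = -8 - 3 = -11
dy = -3 - 10 = -13
dz = 9 - -4 = 13
dx^2 + dy^2 + dz^2 = 121 + 169 + 169 = 459
d = sqrt(459)
d = 21.4243
21.4243 units


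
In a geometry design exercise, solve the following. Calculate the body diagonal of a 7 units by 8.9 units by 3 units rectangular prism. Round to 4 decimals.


Shape: rectangular box (space diagonal)
l = 7 units, w = 8.9 units, h = 3 units
Visualize: the diagonal of the base, then a right triangle with that diagonal and the height.
Formula: d = sqrt(l^2 + w^2 + h^2)
l^2 + w^2 + h^2 = 49 + 79.21 + 9 = 137.21
d = sqrt(137.21)
d = 11.7137
11.7137 units


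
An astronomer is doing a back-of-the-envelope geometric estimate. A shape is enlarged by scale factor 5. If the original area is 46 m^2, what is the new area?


Linear scale factor k = 5
Original area = 46 m^2
Rule: under a linear scaling by k, areas scale by k^2.
k^2 = 5^2 = 25
New area = 46 * 25
New area = 1150
1150 m^2


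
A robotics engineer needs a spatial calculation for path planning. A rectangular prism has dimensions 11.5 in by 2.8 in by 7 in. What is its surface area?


Shape: rectangular prism
l = 11.5 in, w = 2.8 in, h = 7 in
Formula: SA = 2(lw + lh + wh)
lw = 32.2, lh = 80.5, wh = 19.6
lw + lh + wh = 132.3
SA = 2 * 132.3
SA = 264.6
264.6 in^2


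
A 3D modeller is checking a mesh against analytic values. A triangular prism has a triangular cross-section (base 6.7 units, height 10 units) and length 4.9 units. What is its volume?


Shape: triangular prism
Triangle base = 6.7 units, triangle height = 10 units, prism length L = 4.9 units
Formula: V = (1/2 * b * h_tri) * L
Cross-section area = 0.5 * 6.7 * 10 = 33.5
V = 33.5 * 4.9
V = 164.15
164.15 units^3


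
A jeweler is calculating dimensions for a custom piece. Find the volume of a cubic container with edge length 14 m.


Shape: cube
Side s = 14 m
Formula: V = s^3
V = 14 * 14 * 14
V = 196 * 14
V = 2744
2744 m^3


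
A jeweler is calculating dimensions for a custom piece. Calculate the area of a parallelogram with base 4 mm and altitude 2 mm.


Shape: parallelogram
Base b = 4 mm, Height h = 2 mm
Formula: A = b * h
A = 4 * 2
A = 8
8 mm^2


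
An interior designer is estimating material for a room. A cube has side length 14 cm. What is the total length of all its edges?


Shape: cube
Side s = 14 cm
A cube has 12 edges, all equal.
Formula: total edge length = 12 * s
Total = 12 * 14
Total = 168
168 cm


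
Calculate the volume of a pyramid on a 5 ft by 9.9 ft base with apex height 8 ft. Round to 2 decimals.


Shape: rectangular pyramid
Base: 5 ft x 9.9 ft, Height h = 8 ft
Formula: V = (1/3) * base_area * h
base_area = 5 * 9.9 = 49.5
base_area * h = 49.5 * 8 = 396
V = 396 / 3
V = 132
132 ft^3


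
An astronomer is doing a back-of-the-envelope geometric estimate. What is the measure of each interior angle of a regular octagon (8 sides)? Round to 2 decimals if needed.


Shape: regular octagon (8 sides)
Formula: interior angle = (n - 2) * 180 / n
(n - 2) = 6
(n - 2) * 180 = 1080
angle = 1080 / 8
angle = 135
135 degrees


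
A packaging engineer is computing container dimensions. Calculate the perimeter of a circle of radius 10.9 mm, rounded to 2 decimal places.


Shape: circle
Radius r = 10.9 mm
Formula: C = 2 * pi * r
C = 2 * pi * 10.9
C = 21.8 * pi
C = 68.49
68.49 mm


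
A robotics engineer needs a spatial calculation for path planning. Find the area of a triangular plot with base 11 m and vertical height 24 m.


Shape: triangle
Base b = 11 m, Height h = 24 m
Formula: A = (1/2) * b * h
A = 0.5 * 11 * 24
A = 0.5 * 264
A = 132
132 m^2


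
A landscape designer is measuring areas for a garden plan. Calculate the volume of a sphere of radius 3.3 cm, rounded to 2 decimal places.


Shape: sphere
Radius r = 3.3 cm
Formula: V = (4/3) * pi * r^3
r^3 = 35.937
(4/3) * 35.937 = 47.916
V = 47.916 * pi
V = 150.53
150.53 cm^3


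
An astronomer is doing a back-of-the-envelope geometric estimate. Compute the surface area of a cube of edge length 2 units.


Shape: cube
Side s = 2 units
A cube has 6 square faces.
Formula: SA = 6 * s^2
s^2 = 4
SA = 6 * 4
SA = 24
24 units^2


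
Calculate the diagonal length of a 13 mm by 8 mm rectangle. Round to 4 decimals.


Shape: rectangle (diagonal via Pythagoras)
Sides: 13 mm and 8 mm
Formula: d = sqrt(l^2 + w^2)
l^2 = 169, w^2 = 64
l^2 + w^2 = 233
d = sqrt(233)
d = 15.2643
15.2643 mm


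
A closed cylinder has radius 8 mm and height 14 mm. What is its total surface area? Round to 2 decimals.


Shape: closed cylinder
Radius r = 8 mm, Height h = 14 mm
Formula: SA = 2*pi*r^2 + 2*pi*r*h = 2*pi*r*(r + h)
r + h = 22
2 * r * (r + h) = 2 * 8 * 22 = 352
SA = 352 * pi
SA = 1105.84
1105.84 mm^2


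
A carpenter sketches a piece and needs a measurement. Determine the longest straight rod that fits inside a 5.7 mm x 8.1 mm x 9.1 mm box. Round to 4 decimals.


Shape: rectangular box (space diagonal)
l = 5.7 mm, w = 8.1 mm, h = 9.1 mm
Visualize: the diagonal of the base, then a right triangle with that diagonal and the height.
Formula: d = sqrt(l^2 + w^2 + h^2)
l^2 + w^2 + h^2 = 32.49 + 65.61 + 82.81 = 180.91
d = sqrt(180.91)
d = 13.4503
13.4503 mm


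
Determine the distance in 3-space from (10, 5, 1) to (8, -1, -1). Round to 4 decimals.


3D distance between two points
P1 = (10, 5, 1), P2 = (8, -1, -1)
Formula: d = sqrt((x2-x1)^2 + (y2-y1)^2 + (z2-z1)^2)
dx = 8 - 10 = -2
dy = -1 - 5 = -6
dz = -1 - 1 = -2
dx^2 + dy^2 + dz^2 = 4 + 36 + 4 = 44
d = sqrt(44)
d = 6.6332
6.6332 units


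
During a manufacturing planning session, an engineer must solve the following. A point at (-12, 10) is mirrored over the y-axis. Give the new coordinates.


Transformation: reflection
Original point: (-12, 10)
Rule for reflection over the y-axis: (x, y) -> (-x, y)
Apply: (-12, 10) -> (12, 10)
(12, 10)


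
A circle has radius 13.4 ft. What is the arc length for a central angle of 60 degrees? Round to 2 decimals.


Shape: circular arc
Radius r = 13.4 ft, Angle = 60 degrees
Formula: L = (angle/360) * 2 * pi * r
2 * pi * r = 26.8 * pi
L = (60/360) * 26.8 * pi
L = 4.466667 * pi
L = 14.03
14.03 ft


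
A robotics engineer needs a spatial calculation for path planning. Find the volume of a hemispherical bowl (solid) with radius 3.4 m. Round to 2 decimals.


Shape: hemisphere (half of a sphere)
Radius r = 3.4 m
Formula: V = (1/2) * (4/3) * pi * r^3 = (2/3) * pi * r^3
r^3 = 39.304
(2/3) * 39.304 = 26.202667
V = 26.202667 * pi
V = 82.32
82.32 m^3


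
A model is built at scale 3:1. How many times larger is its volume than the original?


Linear scale factor k = 3
Rule: under a linear scaling by k, volumes scale by k^3.
k^3 = 3 * 3 * 3
k^3 = 9 * 3
k^3 = 27
Volume scales by a factor of 27.
27 (dimensionless)


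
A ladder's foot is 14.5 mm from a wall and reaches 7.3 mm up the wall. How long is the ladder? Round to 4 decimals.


Shape: right triangle
Legs a = 14.5 mm, b = 7.3 mm
Formula: c = sqrt(a^2 + b^2)
a^2 = 210.25, b^2 = 53.29
a^2 + b^2 = 263.54
c = sqrt(263.54)
c = 16.2339
16.2339 mm


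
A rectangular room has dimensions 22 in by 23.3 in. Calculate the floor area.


Shape: rectangle
Length l = 22 in, Width w = 23.3 in
Formula: A = l * w
A = 22 * 23.3
A = 512.6
512.6 in^2


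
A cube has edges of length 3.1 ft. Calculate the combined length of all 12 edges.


Shape: cube
Side s = 3.1 ft
A cube has 12 edges, all equal.
Formula: total edge length = 12 * s
Total = 12 * 3.1
Total = 37.2
37.2 ft


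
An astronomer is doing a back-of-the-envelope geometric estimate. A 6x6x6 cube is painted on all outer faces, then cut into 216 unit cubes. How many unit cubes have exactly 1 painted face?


Large cube: 6 x 6 x 6, cut into unit cubes.
n = 6, so n - 2 = 4
Cubes with 1 painted face lie in the interior of each face.
A cube has 6 faces; each contributes (n - 2)^2 = 16 such cubes.
Count = 6 * 16 = 96
96 unit cubes


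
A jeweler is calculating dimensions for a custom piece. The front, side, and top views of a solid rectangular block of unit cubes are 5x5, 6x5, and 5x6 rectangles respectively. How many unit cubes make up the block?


Orthographic views of a solid rectangular block:
Front view 5 x 5 -> length = 5, height = 5
Side view 6 x 5 -> width = 6, height = 5 (consistent)
Top view 5 x 6 -> confirms length = 5, width = 6
The block is 5 x 6 x 5.
Total unit cubes = 5 * 6 * 5 = 150
150 unit cubes
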